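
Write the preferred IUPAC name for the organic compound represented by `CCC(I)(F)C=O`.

The longest carbon chain that includes the –CHO group has 4 carbons, so the parent hydride is butane.
The principal characteristic group is an aldehyde (terminal –CHO), named with the suffix -al.
Choose the numbering such that the aldehyde carbon is C-1 by definition.
This places a fluoro group at C-2; an iodo group at C-2.
Substituent prefixes are cited in alphabetical order (multiplying prefixes like di-/tri- are ignored for ordering).
The name is 2-fluoro-2-iodobutanal.

2-fluoro-2-iodobutanal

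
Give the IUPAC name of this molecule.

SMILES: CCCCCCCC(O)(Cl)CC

3-chlorodecan-3-ol

The longest chain bearing the –OH group is 10 carbons long (decane).
The principal characteristic group is an alcohol (–OH), named with the suffix -ol.
Choose the numbering such that numbering from this end puts the hydroxyl group at C-3 rather than C-8.
With this numbering: the hydroxyl at C-3; a chloro group at C-3.
Assembling the pieces gives 3-chlorodecan-3-ol.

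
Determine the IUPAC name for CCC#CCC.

hex-3-yne

Counting along the main chain through the multiple bond gives 6 carbons: the parent is hexane.
There is one C≡C triple bond, indicated by the ending -yne.
Both numbering directions give the same locant set; either may be used.
That gives the triple bond between C-3 and C-4.
Assembling the pieces gives hex-3-yne.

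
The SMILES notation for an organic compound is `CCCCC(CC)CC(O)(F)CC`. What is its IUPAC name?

The longest carbon chain that includes the –OH group has 9 carbons, so the parent hydride is nonane.
The highest-priority functional group is an alcohol (–OH), so the name ends in -ol.
Choose the numbering such that numbering from this end puts the hydroxyl group at C-3 rather than C-7.
With this numbering: the hydroxyl at C-3; an ethyl group at C-5; a fluoro group at C-3.
The substituents are ordered alphabetically, ignoring any di-/tri- multipliers.
Assembling the pieces gives 5-ethyl-3-fluorononan-3-ol.

5-ethyl-3-fluorononan-3-ol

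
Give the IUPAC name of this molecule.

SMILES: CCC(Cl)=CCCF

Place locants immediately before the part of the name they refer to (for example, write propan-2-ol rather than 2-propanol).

The longest chain bearing the multiple bond is 6 carbons long (hexane).
A C=C double bond in the chain gives the infix -ene-.
Number the chain so that the substituent locant set {1,4} is lower than {3,6} at the first point of difference.
With this numbering: the double bond between C-3 and C-4; a chloro group at C-4; a fluoro group at C-1.
Substituent prefixes are cited in alphabetical order (multiplying prefixes like di-/tri- are ignored for ordering).
The name is 4-chloro-1-fluorohex-3-ene.

4-chloro-1-fluorohex-3-ene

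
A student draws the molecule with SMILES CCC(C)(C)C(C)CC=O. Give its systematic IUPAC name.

The longest chain bearing the –CHO group is 6 carbons long (hexane).
The highest-priority functional group is an aldehyde (terminal –CHO), so the name ends in -al.
Number the chain so that the aldehyde carbon is C-1 by definition.
This places methyl groups at C-3 and C-4 (×2).
Assembling the pieces gives 3,4,4-trimethylhexanal.

3,4,4-trimethylhexanal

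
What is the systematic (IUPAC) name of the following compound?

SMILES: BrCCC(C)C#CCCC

1-bromo-3-methyloct-4-yne

The longest chain bearing the multiple bond is 8 carbons long (octane).
There is one C≡C triple bond, indicated by the ending -yne.
Choose the numbering such that the substituent locant set {1,3} is lower than {6,8} at the first point of difference.
That gives the triple bond between C-4 and C-5; a bromo group at C-1; a methyl group at C-3.
Substituent prefixes are cited in alphabetical order (multiplying prefixes like di-/tri- are ignored for ordering).
Putting it together: 1-bromo-3-methyloct-4-yne.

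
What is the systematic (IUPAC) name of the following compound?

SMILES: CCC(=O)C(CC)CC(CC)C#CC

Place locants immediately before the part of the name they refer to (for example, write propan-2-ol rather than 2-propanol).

4,6-diethylnon-7-yn-3-one

The longest carbon chain that includes the carbonyl and the multiple bond has 9 carbons, so the parent hydride is nonane.
The principal characteristic group is a ketone (C=O on an internal carbon), named with the suffix -one.
There is one C≡C triple bond, indicated by the ending -yne.
The numbering direction is chosen so that numbering from this end puts the carbonyl group at C-3 rather than C-7.
With this numbering: the carbonyl at C-3; the triple bond between C-7 and C-8; ethyl groups at C-4 and C-6.
Putting it together: 4,6-diethylnon-7-yn-3-one.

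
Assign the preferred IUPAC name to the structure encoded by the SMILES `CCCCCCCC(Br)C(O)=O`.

2-bromononanoic acid

Counting along the main chain through the –COOH group gives 9 carbons: the parent is nonane.
The principal characteristic group is a carboxylic acid (terminal –COOH), named with the suffix -oic acid.
Number the chain so that the carboxylic acid carbon is C-1 by definition.
This places a bromo group at C-2.
Putting it together: 2-bromononanoic acid.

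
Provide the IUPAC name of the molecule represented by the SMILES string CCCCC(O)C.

The longest carbon chain that includes the –OH group has 6 carbons, so the parent hydride is hexane.
An alcohol (–OH) is the principal characteristic group, giving the suffix -ol.
Choose the numbering such that numbering from this end puts the hydroxyl group at C-2 rather than C-5.
That gives the hydroxyl at C-2.
Putting it together: hexan-2-ol.

hexan-2-ol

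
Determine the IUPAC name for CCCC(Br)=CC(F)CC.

Counting along the main chain through the multiple bond gives 8 carbons: the parent is octane.
The chain contains a C=C double bond, so the unsaturation ending is -ene.
Choose the numbering such that the substituent locant set {3,5} is lower than {4,6} at the first point of difference.
That gives the double bond between C-4 and C-5; a bromo group at C-5; a fluoro group at C-3.
The substituents are ordered alphabetically, ignoring any di-/tri- multipliers.
Assembling the pieces gives 5-bromo-3-fluorooct-4-ene.

5-bromo-3-fluorooct-4-ene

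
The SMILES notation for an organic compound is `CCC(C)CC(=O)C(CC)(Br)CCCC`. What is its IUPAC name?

Counting along the main chain through the carbonyl gives 10 carbons: the parent is decane.
The highest-priority functional group is a ketone (C=O on an internal carbon), so the name ends in -one.
The numbering direction is chosen so that numbering from this end puts the carbonyl group at C-5 rather than C-6.
With this numbering: the carbonyl at C-5; a bromo group at C-6; an ethyl group at C-6; a methyl group at C-3.
Substituent prefixes are cited in alphabetical order (multiplying prefixes like di-/tri- are ignored for ordering).
Assembling the pieces gives 6-bromo-6-ethyl-3-methyldecan-5-one.

6-bromo-6-ethyl-3-methyldecan-5-one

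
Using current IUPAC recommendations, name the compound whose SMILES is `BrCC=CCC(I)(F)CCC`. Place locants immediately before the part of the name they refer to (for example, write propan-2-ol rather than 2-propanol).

The longest carbon chain that includes the multiple bond has 8 carbons, so the parent hydride is octane.
A C=C double bond in the chain gives the infix -ene-.
Number the chain so that numbering from this end puts the double bond at C-2 rather than C-6.
That gives the double bond between C-2 and C-3; a bromo group at C-1; a fluoro group at C-5; an iodo group at C-5.
Prefixes are listed alphabetically: bromo, fluoro, iodo.
The name is 1-bromo-5-fluoro-5-iodooct-2-ene.

1-bromo-5-fluoro-5-iodooct-2-ene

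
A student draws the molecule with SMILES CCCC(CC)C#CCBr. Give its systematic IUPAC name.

1-bromo-4-ethylhept-2-yne

The longest carbon chain that includes the multiple bond has 7 carbons, so the parent hydride is heptane.
The chain contains a C≡C triple bond, so the unsaturation ending is -yne.
The numbering direction is chosen so that numbering from this end puts the triple bond at C-2 rather than C-5.
With this numbering: the triple bond between C-2 and C-3; a bromo group at C-1; an ethyl group at C-4.
Substituent prefixes are cited in alphabetical order (multiplying prefixes like di-/tri- are ignored for ordering).
Assembling the pieces gives 1-bromo-4-ethylhept-2-yne.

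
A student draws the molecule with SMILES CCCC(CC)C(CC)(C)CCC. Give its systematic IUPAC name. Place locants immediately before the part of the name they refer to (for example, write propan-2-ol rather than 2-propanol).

4,5-diethyl-4-methyloctane

The parent chain contains 8 carbons (octane).
Number the chain so that the substituent locant set {4,4,5} is lower than {4,5,5} at the first point of difference.
That gives ethyl groups at C-4 and C-5; a methyl group at C-4.
Prefixes are listed alphabetically: ethyl, methyl.
Putting it together: 4,5-diethyl-4-methyloctane.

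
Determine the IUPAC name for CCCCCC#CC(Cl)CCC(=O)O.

4-chloroundec-5-ynoic acid

The longest carbon chain that includes the –COOH group and the multiple bond has 11 carbons, so the parent hydride is undecane.
A carboxylic acid (terminal –COOH) is the principal characteristic group, giving the suffix -oic acid.
A C≡C triple bond in the chain gives the infix -yne-.
Number the chain so that the carboxylic acid carbon is C-1 by definition.
That gives the triple bond between C-5 and C-6; a chloro group at C-4.
The name is 4-chloroundec-5-ynoic acid.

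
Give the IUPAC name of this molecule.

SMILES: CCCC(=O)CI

1-iodopentan-2-one

The longest chain bearing the carbonyl is 5 carbons long (pentane).
A ketone (C=O on an internal carbon) is the principal characteristic group, giving the suffix -one.
The numbering direction is chosen so that numbering from this end puts the carbonyl group at C-2 rather than C-4.
This places the carbonyl at C-2; an iodo group at C-1.
Assembling the pieces gives 1-iodopentan-2-one.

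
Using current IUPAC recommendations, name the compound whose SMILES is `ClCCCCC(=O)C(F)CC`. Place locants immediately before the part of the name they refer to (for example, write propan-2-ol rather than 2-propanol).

The longest carbon chain that includes the carbonyl has 8 carbons, so the parent hydride is octane.
The highest-priority functional group is a ketone (C=O on an internal carbon), so the name ends in -one.
Number the chain so that numbering from this end puts the carbonyl group at C-4 rather than C-5.
That gives the carbonyl at C-4; a chloro group at C-8; a fluoro group at C-3.
Substituent prefixes are cited in alphabetical order (multiplying prefixes like di-/tri- are ignored for ordering).
Putting it together: 8-chloro-3-fluorooctan-4-one.

8-chloro-3-fluorooctan-4-one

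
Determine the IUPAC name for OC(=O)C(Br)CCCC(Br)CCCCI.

The longest carbon chain that includes the –COOH group has 10 carbons, so the parent hydride is decane.
The principal characteristic group is a carboxylic acid (terminal –COOH), named with the suffix -oic acid.
The numbering direction is chosen so that the carboxylic acid carbon is C-1 by definition.
With this numbering: bromo groups at C-2 and C-6; an iodo group at C-10.
Prefixes are listed alphabetically: bromo, iodo.
Putting it together: 2,6-dibromo-10-iododecanoic acid.

2,6-dibromo-10-iododecanoic acid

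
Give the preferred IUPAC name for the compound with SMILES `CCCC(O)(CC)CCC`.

4-ethylheptan-4-ol

The longest chain bearing the –OH group is 7 carbons long (heptane).
An alcohol (–OH) is the principal characteristic group, giving the suffix -ol.
Both numbering directions give the same locant set; either may be used.
That gives the hydroxyl at C-4; an ethyl group at C-4.
Putting it together: 4-ethylheptan-4-ol.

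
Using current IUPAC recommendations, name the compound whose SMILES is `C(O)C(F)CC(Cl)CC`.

Counting along the main chain through the –OH group gives 6 carbons: the parent is hexane.
The principal characteristic group is an alcohol (–OH), named with the suffix -ol.
The numbering direction is chosen so that numbering from this end puts the hydroxyl group at C-1 rather than C-6.
This places the hydroxyl at C-1; a chloro group at C-4; a fluoro group at C-2.
Prefixes are listed alphabetically: chloro, fluoro.
Assembling the pieces gives 4-chloro-2-fluorohexan-1-ol.

4-chloro-2-fluorohexan-1-ol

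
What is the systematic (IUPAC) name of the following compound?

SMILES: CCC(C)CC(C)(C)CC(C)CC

3,5,5,7-tetramethylnonane

The parent chain contains 9 carbons (nonane).
Both numbering directions give the same locant set; either may be used.
With this numbering: methyl groups at C-3 and C-5 (×2) and C-7.
Assembling the pieces gives 3,5,5,7-tetramethylnonane.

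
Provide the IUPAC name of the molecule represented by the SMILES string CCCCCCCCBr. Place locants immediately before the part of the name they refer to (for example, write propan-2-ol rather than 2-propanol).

The parent chain contains 8 carbons (octane).
The numbering direction is chosen so that the substituent locant set {1} is lower than {8} at the first point of difference.
With this numbering: a bromo group at C-1.
Assembling the pieces gives 1-bromooctane.

1-bromooctane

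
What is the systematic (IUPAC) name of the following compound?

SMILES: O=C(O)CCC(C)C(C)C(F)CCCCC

6-fluoro-4,5-dimethylundecanoic acid

The longest chain bearing the –COOH group is 11 carbons long (undecane).
A carboxylic acid (terminal –COOH) is the principal characteristic group, giving the suffix -oic acid.
Number the chain so that the carboxylic acid carbon is C-1 by definition.
That gives a fluoro group at C-6; methyl groups at C-4 and C-5.
Substituent prefixes are cited in alphabetical order (multiplying prefixes like di-/tri- are ignored for ordering).
Putting it together: 6-fluoro-4,5-dimethylundecanoic acid.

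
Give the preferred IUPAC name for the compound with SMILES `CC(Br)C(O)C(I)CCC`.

2-bromo-4-iodoheptan-3-ol

The longest chain bearing the –OH group is 7 carbons long (heptane).
The principal characteristic group is an alcohol (–OH), named with the suffix -ol.
The numbering direction is chosen so that numbering from this end puts the hydroxyl group at C-3 rather than C-5.
This places the hydroxyl at C-3; a bromo group at C-2; an iodo group at C-4.
Substituent prefixes are cited in alphabetical order (multiplying prefixes like di-/tri- are ignored for ordering).
Putting it together: 2-bromo-4-iodoheptan-3-ol.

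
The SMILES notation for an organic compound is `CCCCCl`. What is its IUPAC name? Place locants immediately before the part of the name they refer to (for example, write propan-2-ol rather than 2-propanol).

1-chlorobutane

The longest carbon chain is 4 atoms: the parent is butane.
Choose the numbering such that the substituent locant set {1} is lower than {4} at the first point of difference.
With this numbering: a chloro group at C-1.
Assembling the pieces gives 1-chlorobutane.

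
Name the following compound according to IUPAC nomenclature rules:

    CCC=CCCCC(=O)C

Counting along the main chain through the carbonyl and the multiple bond gives 9 carbons: the parent is nonane.
The principal characteristic group is a ketone (C=O on an internal carbon), named with the suffix -one.
The chain contains a C=C double bond, so the unsaturation ending is -ene.
The numbering direction is chosen so that numbering from this end puts the carbonyl group at C-2 rather than C-8.
That gives the carbonyl at C-2; the double bond between C-6 and C-7.
The name is non-6-en-2-one.

non-6-en-2-one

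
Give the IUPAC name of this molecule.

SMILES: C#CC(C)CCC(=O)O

4-methylhex-5-ynoic acid

Counting along the main chain through the –COOH group and the multiple bond gives 6 carbons: the parent is hexane.
The principal characteristic group is a carboxylic acid (terminal –COOH), named with the suffix -oic acid.
A C≡C triple bond in the chain gives the infix -yne-.
Choose the numbering such that the carboxylic acid carbon is C-1 by definition.
This places the triple bond between C-5 and C-6; a methyl group at C-4.
Putting it together: 4-methylhex-5-ynoic acid.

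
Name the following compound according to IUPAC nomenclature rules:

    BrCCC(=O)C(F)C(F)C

1-bromo-4,5-difluorohexan-3-one

The longest chain bearing the carbonyl is 6 carbons long (hexane).
A ketone (C=O on an internal carbon) is the principal characteristic group, giving the suffix -one.
Choose the numbering such that numbering from this end puts the carbonyl group at C-3 rather than C-4.
That gives the carbonyl at C-3; a bromo group at C-1; fluoro groups at C-4 and C-5.
Prefixes are listed alphabetically: bromo, fluoro.
The name is 1-bromo-4,5-difluorohexan-3-one.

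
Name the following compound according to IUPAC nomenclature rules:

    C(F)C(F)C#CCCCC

1,2-difluorooct-3-yne

The longest carbon chain that includes the multiple bond has 8 carbons, so the parent hydride is octane.
The chain contains a C≡C triple bond, so the unsaturation ending is -yne.
The numbering direction is chosen so that numbering from this end puts the triple bond at C-3 rather than C-5.
With this numbering: the triple bond between C-3 and C-4; fluoro groups at C-1 and C-2.
The name is 1,2-difluorooct-3-yne.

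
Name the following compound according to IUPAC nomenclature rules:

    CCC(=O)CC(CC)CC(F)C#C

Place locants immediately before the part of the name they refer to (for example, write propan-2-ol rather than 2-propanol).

5-ethyl-7-fluoronon-8-yn-3-one

Counting along the main chain through the carbonyl and the multiple bond gives 9 carbons: the parent is nonane.
A ketone (C=O on an internal carbon) is the principal characteristic group, giving the suffix -one.
There is one C≡C triple bond, indicated by the ending -yne.
Choose the numbering such that numbering from this end puts the carbonyl group at C-3 rather than C-7.
That gives the carbonyl at C-3; the triple bond between C-8 and C-9; an ethyl group at C-5; a fluoro group at C-7.
Substituent prefixes are cited in alphabetical order (multiplying prefixes like di-/tri- are ignored for ordering).
The name is 5-ethyl-7-fluoronon-8-yn-3-one.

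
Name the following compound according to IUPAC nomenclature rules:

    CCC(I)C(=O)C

3-iodopentan-2-one

The longest carbon chain that includes the carbonyl has 5 carbons, so the parent hydride is pentane.
The highest-priority functional group is a ketone (C=O on an internal carbon), so the name ends in -one.
Number the chain so that numbering from this end puts the carbonyl group at C-2 rather than C-4.
With this numbering: the carbonyl at C-2; an iodo group at C-3.
The name is 3-iodopentan-2-one.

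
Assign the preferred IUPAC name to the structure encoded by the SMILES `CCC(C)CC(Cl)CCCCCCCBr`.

1-bromo-8-chloro-10-methyldodecane

The parent chain contains 12 carbons (dodecane).
The numbering direction is chosen so that the substituent locant set {1,8,10} is lower than {3,5,12} at the first point of difference.
This places a bromo group at C-1; a chloro group at C-8; a methyl group at C-10.
The substituents are ordered alphabetically, ignoring any di-/tri- multipliers.
Assembling the pieces gives 1-bromo-8-chloro-10-methyldodecane.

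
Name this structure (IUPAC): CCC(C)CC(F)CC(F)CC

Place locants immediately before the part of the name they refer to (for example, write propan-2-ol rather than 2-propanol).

The longest continuous carbon chain has 9 atoms, so the parent hydride is nonane.
The numbering direction is chosen so that the locant sets are identical either way, so the alphabetically earlier fluoro substituent takes the lower locants ({3,5} rather than {5,7}, first differing at 3 vs 5).
With this numbering: fluoro groups at C-3 and C-5; a methyl group at C-7.
The substituents are ordered alphabetically, ignoring any di-/tri- multipliers.
Assembling the pieces gives 3,5-difluoro-7-methylnonane.

3,5-difluoro-7-methylnonane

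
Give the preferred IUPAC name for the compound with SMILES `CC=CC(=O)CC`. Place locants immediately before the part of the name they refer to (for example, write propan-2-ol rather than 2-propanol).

hex-4-en-3-one

The longest carbon chain that includes the carbonyl and the multiple bond has 6 carbons, so the parent hydride is hexane.
The principal characteristic group is a ketone (C=O on an internal carbon), named with the suffix -one.
There is one C=C double bond, indicated by the ending -ene.
The numbering direction is chosen so that numbering from this end puts the carbonyl group at C-3 rather than C-4.
This places the carbonyl at C-3; the double bond between C-4 and C-5.
Assembling the pieces gives hex-4-en-3-one.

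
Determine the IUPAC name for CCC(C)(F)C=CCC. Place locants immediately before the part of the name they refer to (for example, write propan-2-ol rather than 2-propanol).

The longest chain bearing the multiple bond is 7 carbons long (heptane).
A C=C double bond in the chain gives the infix -ene-.
Number the chain so that numbering from this end puts the double bond at C-3 rather than C-4.
That gives the double bond between C-3 and C-4; a fluoro group at C-5; a methyl group at C-5.
Prefixes are listed alphabetically: fluoro, methyl.
Putting it together: 5-fluoro-5-methylhept-3-ene.

5-fluoro-5-methylhept-3-ene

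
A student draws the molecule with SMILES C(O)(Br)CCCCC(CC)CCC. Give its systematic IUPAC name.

1-bromo-6-ethylnonan-1-ol

Counting along the main chain through the –OH group gives 9 carbons: the parent is nonane.
An alcohol (–OH) is the principal characteristic group, giving the suffix -ol.
Number the chain so that numbering from this end puts the hydroxyl group at C-1 rather than C-9.
That gives the hydroxyl at C-1; a bromo group at C-1; an ethyl group at C-6.
The substituents are ordered alphabetically, ignoring any di-/tri- multipliers.
Assembling the pieces gives 1-bromo-6-ethylnonan-1-ol.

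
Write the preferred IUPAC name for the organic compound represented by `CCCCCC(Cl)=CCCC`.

Counting along the main chain through the multiple bond gives 10 carbons: the parent is decane.
There is one C=C double bond, indicated by the ending -ene.
Choose the numbering such that numbering from this end puts the double bond at C-4 rather than C-6.
That gives the double bond between C-4 and C-5; a chloro group at C-5.
Assembling the pieces gives 5-chlorodec-4-ene.

5-chlorodec-4-ene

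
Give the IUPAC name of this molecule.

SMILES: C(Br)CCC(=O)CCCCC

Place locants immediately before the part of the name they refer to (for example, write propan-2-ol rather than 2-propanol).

1-bromononan-4-one

The longest chain bearing the carbonyl is 9 carbons long (nonane).
The principal characteristic group is a ketone (C=O on an internal carbon), named with the suffix -one.
Choose the numbering such that numbering from this end puts the carbonyl group at C-4 rather than C-6.
This places the carbonyl at C-4; a bromo group at C-1.
The name is 1-bromononan-4-one.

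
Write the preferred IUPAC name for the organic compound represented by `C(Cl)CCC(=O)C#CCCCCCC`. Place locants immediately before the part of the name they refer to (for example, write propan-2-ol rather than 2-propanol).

1-chlorododec-5-yn-4-one

The longest carbon chain that includes the carbonyl and the multiple bond has 12 carbons, so the parent hydride is dodecane.
The highest-priority functional group is a ketone (C=O on an internal carbon), so the name ends in -one.
The chain contains a C≡C triple bond, so the unsaturation ending is -yne.
The numbering direction is chosen so that numbering from this end puts the carbonyl group at C-4 rather than C-9.
That gives the carbonyl at C-4; the triple bond between C-5 and C-6; a chloro group at C-1.
The name is 1-chlorododec-5-yn-4-one.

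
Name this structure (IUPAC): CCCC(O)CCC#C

oct-7-yn-4-ol

The longest carbon chain that includes the –OH group and the multiple bond has 8 carbons, so the parent hydride is octane.
An alcohol (–OH) is the principal characteristic group, giving the suffix -ol.
A C≡C triple bond in the chain gives the infix -yne-.
Number the chain so that numbering from this end puts the hydroxyl group at C-4 rather than C-5.
That gives the hydroxyl at C-4; the triple bond between C-7 and C-8.
Putting it together: oct-7-yn-4-ol.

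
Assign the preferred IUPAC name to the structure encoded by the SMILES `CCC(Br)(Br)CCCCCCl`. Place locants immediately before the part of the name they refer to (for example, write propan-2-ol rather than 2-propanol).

The longest continuous carbon chain has 8 atoms, so the parent hydride is octane.
The numbering direction is chosen so that the substituent locant set {1,6,6} is lower than {3,3,8} at the first point of difference.
This places two bromo groups at C-6; a chloro group at C-1.
Substituent prefixes are cited in alphabetical order (multiplying prefixes like di-/tri- are ignored for ordering).
Putting it together: 6,6-dibromo-1-chlorooctane.

6,6-dibromo-1-chlorooctane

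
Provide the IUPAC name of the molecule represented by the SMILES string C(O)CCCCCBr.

The longest chain bearing the –OH group is 6 carbons long (hexane).
The principal characteristic group is an alcohol (–OH), named with the suffix -ol.
Number the chain so that numbering from this end puts the hydroxyl group at C-1 rather than C-6.
This places the hydroxyl at C-1; a bromo group at C-6.
The name is 6-bromohexan-1-ol.

6-bromohexan-1-ol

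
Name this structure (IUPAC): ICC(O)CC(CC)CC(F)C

Counting along the main chain through the –OH group gives 7 carbons: the parent is heptane.
An alcohol (–OH) is the principal characteristic group, giving the suffix -ol.
Number the chain so that numbering from this end puts the hydroxyl group at C-2 rather than C-6.
This places the hydroxyl at C-2; an ethyl group at C-4; a fluoro group at C-6; an iodo group at C-1.
The substituents are ordered alphabetically, ignoring any di-/tri- multipliers.
Assembling the pieces gives 4-ethyl-6-fluoro-1-iodoheptan-2-ol.

4-ethyl-6-fluoro-1-iodoheptan-2-ol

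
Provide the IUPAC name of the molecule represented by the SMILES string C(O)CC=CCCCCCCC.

undec-3-en-1-ol

The longest chain bearing the –OH group and the multiple bond is 11 carbons long (undecane).
The principal characteristic group is an alcohol (–OH), named with the suffix -ol.
There is one C=C double bond, indicated by the ending -ene.
Choose the numbering such that numbering from this end puts the hydroxyl group at C-1 rather than C-11.
With this numbering: the hydroxyl at C-1; the double bond between C-3 and C-4.
Putting it together: undec-3-en-1-ol.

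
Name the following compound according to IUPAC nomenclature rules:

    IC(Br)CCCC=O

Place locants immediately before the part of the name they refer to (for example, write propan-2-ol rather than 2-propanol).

The longest chain bearing the –CHO group is 5 carbons long (pentane).
An aldehyde (terminal –CHO) is the principal characteristic group, giving the suffix -al.
Number the chain so that the aldehyde carbon is C-1 by definition.
With this numbering: a bromo group at C-5; an iodo group at C-5.
Prefixes are listed alphabetically: bromo, iodo.
The name is 5-bromo-5-iodopentanal.

5-bromo-5-iodopentanal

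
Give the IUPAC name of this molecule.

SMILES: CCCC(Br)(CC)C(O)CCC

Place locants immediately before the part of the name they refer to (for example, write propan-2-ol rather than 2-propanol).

5-bromo-5-ethyloctan-4-ol

Counting along the main chain through the –OH group gives 8 carbons: the parent is octane.
The highest-priority functional group is an alcohol (–OH), so the name ends in -ol.
The numbering direction is chosen so that numbering from this end puts the hydroxyl group at C-4 rather than C-5.
With this numbering: the hydroxyl at C-4; a bromo group at C-5; an ethyl group at C-5.
Prefixes are listed alphabetically: bromo, ethyl.
The name is 5-bromo-5-ethyloctan-4-ol.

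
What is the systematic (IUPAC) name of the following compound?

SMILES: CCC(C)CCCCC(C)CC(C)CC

3,5,10-trimethyldodecane

The longest continuous carbon chain has 12 atoms, so the parent hydride is dodecane.
The numbering direction is chosen so that the substituent locant set {3,5,10} is lower than {3,8,10} at the first point of difference.
This places methyl groups at C-3 and C-5 and C-10.
Assembling the pieces gives 3,5,10-trimethyldodecane.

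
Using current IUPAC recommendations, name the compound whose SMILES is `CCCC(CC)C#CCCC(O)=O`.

6-ethylnon-4-ynoic acid

The longest carbon chain that includes the –COOH group and the multiple bond has 9 carbons, so the parent hydride is nonane.
The highest-priority functional group is a carboxylic acid (terminal –COOH), so the name ends in -oic acid.
There is one C≡C triple bond, indicated by the ending -yne.
Choose the numbering such that the carboxylic acid carbon is C-1 by definition.
With this numbering: the triple bond between C-4 and C-5; an ethyl group at C-6.
Putting it together: 6-ethylnon-4-ynoic acid.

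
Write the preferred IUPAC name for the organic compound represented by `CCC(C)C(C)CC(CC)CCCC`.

6-ethyl-3,4-dimethyldecane

The longest continuous carbon chain has 10 atoms, so the parent hydride is decane.
The numbering direction is chosen so that the substituent locant set {3,4,6} is lower than {5,7,8} at the first point of difference.
With this numbering: an ethyl group at C-6; methyl groups at C-3 and C-4.
Prefixes are listed alphabetically: ethyl, methyl.
Assembling the pieces gives 6-ethyl-3,4-dimethyldecane.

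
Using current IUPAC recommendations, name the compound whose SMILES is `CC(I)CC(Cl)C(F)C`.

3-chloro-2-fluoro-5-iodohexane

The parent chain contains 6 carbons (hexane).
Number the chain so that the substituent locant set {2,3,5} is lower than {2,4,5} at the first point of difference.
With this numbering: a chloro group at C-3; a fluoro group at C-2; an iodo group at C-5.
Prefixes are listed alphabetically: chloro, fluoro, iodo.
The name is 3-chloro-2-fluoro-5-iodohexane.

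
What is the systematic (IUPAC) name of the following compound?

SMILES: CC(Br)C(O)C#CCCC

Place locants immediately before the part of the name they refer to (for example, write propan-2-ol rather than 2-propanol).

The longest carbon chain that includes the –OH group and the multiple bond has 8 carbons, so the parent hydride is octane.
An alcohol (–OH) is the principal characteristic group, giving the suffix -ol.
The chain contains a C≡C triple bond, so the unsaturation ending is -yne.
Number the chain so that numbering from this end puts the hydroxyl group at C-3 rather than C-6.
That gives the hydroxyl at C-3; the triple bond between C-4 and C-5; a bromo group at C-2.
Assembling the pieces gives 2-bromooct-4-yn-3-ol.

2-bromooct-4-yn-3-ol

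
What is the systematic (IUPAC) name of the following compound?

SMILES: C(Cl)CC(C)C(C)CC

1-chloro-3,4-dimethylhexane

The longest carbon chain is 6 atoms: the parent is hexane.
Number the chain so that the substituent locant set {1,3,4} is lower than {3,4,6} at the first point of difference.
This places a chloro group at C-1; methyl groups at C-3 and C-4.
The substituents are ordered alphabetically, ignoring any di-/tri- multipliers.
The name is 1-chloro-3,4-dimethylhexane.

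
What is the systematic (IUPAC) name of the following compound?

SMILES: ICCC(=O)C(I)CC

1,4-diiodohexan-3-one

The longest carbon chain that includes the carbonyl has 6 carbons, so the parent hydride is hexane.
The highest-priority functional group is a ketone (C=O on an internal carbon), so the name ends in -one.
Choose the numbering such that numbering from this end puts the carbonyl group at C-3 rather than C-4.
That gives the carbonyl at C-3; iodo groups at C-1 and C-4.
The name is 1,4-diiodohexan-3-one.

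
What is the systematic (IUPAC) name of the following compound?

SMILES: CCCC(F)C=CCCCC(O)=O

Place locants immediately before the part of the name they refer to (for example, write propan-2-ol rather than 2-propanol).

The longest carbon chain that includes the –COOH group and the multiple bond has 10 carbons, so the parent hydride is decane.
A carboxylic acid (terminal –COOH) is the principal characteristic group, giving the suffix -oic acid.
There is one C=C double bond, indicated by the ending -ene.
Choose the numbering such that the carboxylic acid carbon is C-1 by definition.
With this numbering: the double bond between C-5 and C-6; a fluoro group at C-7.
Assembling the pieces gives 7-fluorodec-5-enoic acid.

7-fluorodec-5-enoic acid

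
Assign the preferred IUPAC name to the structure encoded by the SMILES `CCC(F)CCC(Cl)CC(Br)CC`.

3-bromo-5-chloro-8-fluorodecane

The longest continuous carbon chain has 10 atoms, so the parent hydride is decane.
Choose the numbering such that the substituent locant set {3,5,8} is lower than {3,6,8} at the first point of difference.
That gives a bromo group at C-3; a chloro group at C-5; a fluoro group at C-8.
The substituents are ordered alphabetically, ignoring any di-/tri- multipliers.
Putting it together: 3-bromo-5-chloro-8-fluorodecane.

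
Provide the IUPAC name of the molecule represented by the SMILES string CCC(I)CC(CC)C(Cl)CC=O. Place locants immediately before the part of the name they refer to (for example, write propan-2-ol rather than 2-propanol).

3-chloro-4-ethyl-6-iodooctanal

Counting along the main chain through the –CHO group gives 8 carbons: the parent is octane.
The principal characteristic group is an aldehyde (terminal –CHO), named with the suffix -al.
Choose the numbering such that the aldehyde carbon is C-1 by definition.
This places a chloro group at C-3; an ethyl group at C-4; an iodo group at C-6.
Substituent prefixes are cited in alphabetical order (multiplying prefixes like di-/tri- are ignored for ordering).
The name is 3-chloro-4-ethyl-6-iodooctanal.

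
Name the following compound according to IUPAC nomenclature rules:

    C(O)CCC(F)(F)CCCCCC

4,4-difluorodecan-1-ol

The longest chain bearing the –OH group is 10 carbons long (decane).
The principal characteristic group is an alcohol (–OH), named with the suffix -ol.
The numbering direction is chosen so that numbering from this end puts the hydroxyl group at C-1 rather than C-10.
This places the hydroxyl at C-1; two fluoro groups at C-4.
Assembling the pieces gives 4,4-difluorodecan-1-ol.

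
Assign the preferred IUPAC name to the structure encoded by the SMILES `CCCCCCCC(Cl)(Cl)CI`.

The longest continuous carbon chain has 9 atoms, so the parent hydride is nonane.
Choose the numbering such that the substituent locant set {1,2,2} is lower than {8,8,9} at the first point of difference.
With this numbering: two chloro groups at C-2; an iodo group at C-1.
Substituent prefixes are cited in alphabetical order (multiplying prefixes like di-/tri- are ignored for ordering).
Assembling the pieces gives 2,2-dichloro-1-iodononane.

2,2-dichloro-1-iodononane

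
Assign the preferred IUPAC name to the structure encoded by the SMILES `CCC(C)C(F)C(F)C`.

2,3-difluoro-4-methylhexane

The longest carbon chain is 6 atoms: the parent is hexane.
The numbering direction is chosen so that the substituent locant set {2,3,4} is lower than {3,4,5} at the first point of difference.
That gives fluoro groups at C-2 and C-3; a methyl group at C-4.
Prefixes are listed alphabetically: fluoro, methyl.
Putting it together: 2,3-difluoro-4-methylhexane.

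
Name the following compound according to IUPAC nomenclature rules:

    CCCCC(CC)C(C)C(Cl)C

2-chloro-4-ethyl-3-methyloctane

The parent chain contains 8 carbons (octane).
The numbering direction is chosen so that the substituent locant set {2,3,4} is lower than {5,6,7} at the first point of difference.
This places a chloro group at C-2; an ethyl group at C-4; a methyl group at C-3.
Prefixes are listed alphabetically: chloro, ethyl, methyl.
The name is 2-chloro-4-ethyl-3-methyloctane.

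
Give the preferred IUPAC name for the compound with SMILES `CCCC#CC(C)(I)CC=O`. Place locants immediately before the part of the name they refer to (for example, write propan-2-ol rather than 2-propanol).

The longest carbon chain that includes the –CHO group and the multiple bond has 8 carbons, so the parent hydride is octane.
The highest-priority functional group is an aldehyde (terminal –CHO), so the name ends in -al.
The chain contains a C≡C triple bond, so the unsaturation ending is -yne.
The numbering direction is chosen so that the aldehyde carbon is C-1 by definition.
That gives the triple bond between C-4 and C-5; an iodo group at C-3; a methyl group at C-3.
Substituent prefixes are cited in alphabetical order (multiplying prefixes like di-/tri- are ignored for ordering).
Putting it together: 3-iodo-3-methyloct-4-ynal.

3-iodo-3-methyloct-4-ynal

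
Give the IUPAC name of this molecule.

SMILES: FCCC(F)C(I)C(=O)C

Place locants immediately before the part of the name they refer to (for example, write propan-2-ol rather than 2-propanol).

Counting along the main chain through the carbonyl gives 6 carbons: the parent is hexane.
The highest-priority functional group is a ketone (C=O on an internal carbon), so the name ends in -one.
The numbering direction is chosen so that numbering from this end puts the carbonyl group at C-2 rather than C-5.
With this numbering: the carbonyl at C-2; fluoro groups at C-4 and C-6; an iodo group at C-3.
Substituent prefixes are cited in alphabetical order (multiplying prefixes like di-/tri- are ignored for ordering).
Assembling the pieces gives 4,6-difluoro-3-iodohexan-2-one.

4,6-difluoro-3-iodohexan-2-one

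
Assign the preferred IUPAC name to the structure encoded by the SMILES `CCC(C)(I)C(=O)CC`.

The longest carbon chain that includes the carbonyl has 6 carbons, so the parent hydride is hexane.
The highest-priority functional group is a ketone (C=O on an internal carbon), so the name ends in -one.
Number the chain so that numbering from this end puts the carbonyl group at C-3 rather than C-4.
That gives the carbonyl at C-3; an iodo group at C-4; a methyl group at C-4.
Substituent prefixes are cited in alphabetical order (multiplying prefixes like di-/tri- are ignored for ordering).
The name is 4-iodo-4-methylhexan-3-one.

4-iodo-4-methylhexan-3-one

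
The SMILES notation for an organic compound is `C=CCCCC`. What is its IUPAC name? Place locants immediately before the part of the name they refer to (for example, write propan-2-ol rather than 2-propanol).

hex-1-ene

Counting along the main chain through the multiple bond gives 6 carbons: the parent is hexane.
There is one C=C double bond, indicated by the ending -ene.
Number the chain so that numbering from this end puts the double bond at C-1 rather than C-5.
With this numbering: the double bond between C-1 and C-2.
The name is hex-1-ene.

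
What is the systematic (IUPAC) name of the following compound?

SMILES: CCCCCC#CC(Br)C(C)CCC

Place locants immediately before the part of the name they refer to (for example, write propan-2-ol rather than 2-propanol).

5-bromo-4-methyldodec-6-yne

The longest chain bearing the multiple bond is 12 carbons long (dodecane).
The chain contains a C≡C triple bond, so the unsaturation ending is -yne.
Choose the numbering such that the substituent locant set {4,5} is lower than {8,9} at the first point of difference.
That gives the triple bond between C-6 and C-7; a bromo group at C-5; a methyl group at C-4.
Prefixes are listed alphabetically: bromo, methyl.
The name is 5-bromo-4-methyldodec-6-yne.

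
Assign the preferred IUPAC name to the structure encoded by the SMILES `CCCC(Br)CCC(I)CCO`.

6-bromo-3-iodononan-1-ol

Counting along the main chain through the –OH group gives 9 carbons: the parent is nonane.
An alcohol (–OH) is the principal characteristic group, giving the suffix -ol.
The numbering direction is chosen so that numbering from this end puts the hydroxyl group at C-1 rather than C-9.
That gives the hydroxyl at C-1; a bromo group at C-6; an iodo group at C-3.
Substituent prefixes are cited in alphabetical order (multiplying prefixes like di-/tri- are ignored for ordering).
The name is 6-bromo-3-iodononan-1-ol.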